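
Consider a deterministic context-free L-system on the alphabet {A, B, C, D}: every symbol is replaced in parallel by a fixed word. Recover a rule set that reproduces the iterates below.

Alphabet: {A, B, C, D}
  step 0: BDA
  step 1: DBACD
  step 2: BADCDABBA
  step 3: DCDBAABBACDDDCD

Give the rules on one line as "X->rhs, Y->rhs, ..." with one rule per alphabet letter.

A->CD, B->D, C->AB, D->BA

  step 2 ⇒ step 3: BADCDABBA ⇒ D·CD·BA·AB·BA·CD·D·D·CD
    A ↦ CD
    B ↦ D
    C ↦ AB
    D ↦ BA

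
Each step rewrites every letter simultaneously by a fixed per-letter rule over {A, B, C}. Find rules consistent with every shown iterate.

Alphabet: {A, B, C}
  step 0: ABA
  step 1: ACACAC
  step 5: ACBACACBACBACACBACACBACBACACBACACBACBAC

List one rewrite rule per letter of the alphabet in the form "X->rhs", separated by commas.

  step 0 ⇒ step 1: ABA ⇒ AC·AC·AC
    A ↦ AC
    B ↦ AC
    C ↦ B  (constrained at step 1)

A->AC, B->AC, C->B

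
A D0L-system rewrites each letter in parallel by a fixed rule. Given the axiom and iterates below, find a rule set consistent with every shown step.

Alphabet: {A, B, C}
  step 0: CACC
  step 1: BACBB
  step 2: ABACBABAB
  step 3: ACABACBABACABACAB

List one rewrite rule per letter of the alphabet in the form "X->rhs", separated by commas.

  step 2 ⇒ step 3: ABACBABAB ⇒ AC·AB·AC·B·AB·AC·AB·AC·AB
    A ↦ AC
    B ↦ AB
    C ↦ B

A->AC, B->AB, C->B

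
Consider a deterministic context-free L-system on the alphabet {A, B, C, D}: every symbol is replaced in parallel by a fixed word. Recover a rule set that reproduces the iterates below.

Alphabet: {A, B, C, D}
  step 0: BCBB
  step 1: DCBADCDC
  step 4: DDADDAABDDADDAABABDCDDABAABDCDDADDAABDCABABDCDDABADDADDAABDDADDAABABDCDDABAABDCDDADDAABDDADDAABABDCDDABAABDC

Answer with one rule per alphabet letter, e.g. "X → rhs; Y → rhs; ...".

  step 0 ⇒ step 1: BCBB ⇒ DC·BA·DC·DC
    B ↦ DC
    C ↦ BA
    A ↦ AB  (constrained at step 1)
    D ↦ DDA  (constrained at step 1)

A->AB, B->DC, C->BA, D->DDA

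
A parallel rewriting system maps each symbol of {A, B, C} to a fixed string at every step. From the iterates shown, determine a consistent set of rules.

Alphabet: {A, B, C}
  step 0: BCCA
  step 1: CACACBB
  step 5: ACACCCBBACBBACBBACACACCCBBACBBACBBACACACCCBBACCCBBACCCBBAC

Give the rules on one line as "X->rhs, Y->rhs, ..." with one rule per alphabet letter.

A->BB, B->C, C->AC

  step 0 ⇒ step 1: BCCA ⇒ C·AC·AC·BB
    A ↦ BB
    B ↦ C
    C ↦ AC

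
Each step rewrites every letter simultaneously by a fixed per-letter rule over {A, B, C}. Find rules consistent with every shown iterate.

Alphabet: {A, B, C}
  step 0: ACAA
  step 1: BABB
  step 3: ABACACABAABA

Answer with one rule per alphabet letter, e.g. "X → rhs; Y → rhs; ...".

A->B, B->CAC, C->A

  step 0 ⇒ step 1: ACAA ⇒ B·A·B·B
    A ↦ B
    C ↦ A
    B ↦ CAC  (constrained at step 1)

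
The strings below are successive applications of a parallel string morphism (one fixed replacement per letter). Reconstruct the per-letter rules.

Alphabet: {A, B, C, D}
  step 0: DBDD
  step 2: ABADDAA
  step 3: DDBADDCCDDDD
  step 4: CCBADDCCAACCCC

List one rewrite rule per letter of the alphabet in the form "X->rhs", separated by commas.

A->DD, B->BA, C->A, D->C

  step 3 ⇒ step 4: DDBADDCCDDDD ⇒ C·C·BA·DD·C·C·A·A·C·C·C·C
    A ↦ DD
    B ↦ BA
    C ↦ A
    D ↦ C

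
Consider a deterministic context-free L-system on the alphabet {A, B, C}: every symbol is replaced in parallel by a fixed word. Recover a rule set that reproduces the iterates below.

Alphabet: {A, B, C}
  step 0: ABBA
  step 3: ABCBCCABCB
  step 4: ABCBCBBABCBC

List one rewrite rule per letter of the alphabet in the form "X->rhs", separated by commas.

A->AB, B->C, C->B

  step 3 ⇒ step 4: ABCBCCABCB ⇒ AB·C·B·C·B·B·AB·C·B·C
    A ↦ AB
    B ↦ C
    C ↦ B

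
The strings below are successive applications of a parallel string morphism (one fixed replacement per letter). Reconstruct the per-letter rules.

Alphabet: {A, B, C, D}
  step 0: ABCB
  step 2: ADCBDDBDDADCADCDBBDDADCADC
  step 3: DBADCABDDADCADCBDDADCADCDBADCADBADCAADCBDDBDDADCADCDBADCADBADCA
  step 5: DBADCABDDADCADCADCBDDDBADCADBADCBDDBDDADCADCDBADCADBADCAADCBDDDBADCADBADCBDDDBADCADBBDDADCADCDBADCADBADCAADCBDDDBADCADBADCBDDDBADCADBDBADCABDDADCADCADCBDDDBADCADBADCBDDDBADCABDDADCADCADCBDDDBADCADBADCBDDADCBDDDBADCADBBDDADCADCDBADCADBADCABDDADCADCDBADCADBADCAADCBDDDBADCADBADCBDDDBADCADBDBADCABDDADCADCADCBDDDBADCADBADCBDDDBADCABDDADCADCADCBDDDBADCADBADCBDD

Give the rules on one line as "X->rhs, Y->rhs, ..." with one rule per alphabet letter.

A->DB, B->BDD, C->A, D->ADC

  step 2 ⇒ step 3: ADCBDDBDDADCADCDBBDDADCADC ⇒ DB·ADC·A·BDD·ADC·ADC·BDD·ADC·ADC·DB·ADC·A·DB·ADC·A·ADC·BDD·BDD·ADC·ADC·DB·ADC·A·DB·ADC·A
    A ↦ DB
    B ↦ BDD
    C ↦ A
    D ↦ ADC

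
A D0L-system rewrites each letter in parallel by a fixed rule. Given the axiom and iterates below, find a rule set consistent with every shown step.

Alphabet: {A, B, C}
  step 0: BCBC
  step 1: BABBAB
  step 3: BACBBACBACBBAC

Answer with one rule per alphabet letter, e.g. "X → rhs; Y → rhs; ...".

  step 0 ⇒ step 1: BCBC ⇒ BA·B·BA·B
    B ↦ BA
    C ↦ B
    A ↦ C  (constrained at step 1)

A->C, B->BA, C->B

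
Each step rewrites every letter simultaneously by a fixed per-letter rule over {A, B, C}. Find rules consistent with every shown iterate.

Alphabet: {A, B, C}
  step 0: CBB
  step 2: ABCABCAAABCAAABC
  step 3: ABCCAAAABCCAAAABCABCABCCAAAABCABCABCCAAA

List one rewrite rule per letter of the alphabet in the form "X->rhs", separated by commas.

  step 2 ⇒ step 3: ABCABCAAABCAAABC ⇒ ABC·CA·AA·ABC·CA·AA·ABC·ABC·ABC·CA·AA·ABC·ABC·ABC·CA·AA
    A ↦ ABC
    B ↦ CA
    C ↦ AA

A->ABC, B->CA, C->AA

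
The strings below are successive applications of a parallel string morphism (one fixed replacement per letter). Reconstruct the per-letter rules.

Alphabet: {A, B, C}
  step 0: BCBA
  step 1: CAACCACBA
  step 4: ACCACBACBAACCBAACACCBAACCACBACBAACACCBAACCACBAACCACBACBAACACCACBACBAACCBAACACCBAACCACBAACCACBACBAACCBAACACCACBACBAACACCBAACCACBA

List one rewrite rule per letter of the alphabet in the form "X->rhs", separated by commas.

  step 0 ⇒ step 1: BCBA ⇒ CA·AC·CA·CBA
    A ↦ CBA
    B ↦ CA
    C ↦ AC

A->CBA, B->CA, C->AC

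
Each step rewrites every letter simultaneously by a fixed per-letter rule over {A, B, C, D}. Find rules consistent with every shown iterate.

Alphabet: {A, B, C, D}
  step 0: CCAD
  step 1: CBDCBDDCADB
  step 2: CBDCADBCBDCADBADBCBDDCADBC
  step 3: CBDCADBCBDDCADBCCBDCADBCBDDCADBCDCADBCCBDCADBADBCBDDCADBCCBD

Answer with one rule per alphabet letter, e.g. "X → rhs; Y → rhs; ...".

A->DC, B->C, C->CBD, D->ADB

  step 2 ⇒ step 3: CBDCADBCBDCADBADBCBDDCADBC ⇒ CBD·C·ADB·CBD·DC·ADB·C·CBD·C·ADB·CBD·DC·ADB·C·DC·ADB·C·CBD·C·ADB·ADB·CBD·DC·ADB·C·CBD
    A ↦ DC
    B ↦ C
    C ↦ CBD
    D ↦ ADB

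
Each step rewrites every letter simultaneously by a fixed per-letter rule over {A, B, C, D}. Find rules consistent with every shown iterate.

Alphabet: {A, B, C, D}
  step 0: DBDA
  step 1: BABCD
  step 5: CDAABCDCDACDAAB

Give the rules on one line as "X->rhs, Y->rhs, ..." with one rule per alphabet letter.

  step 0 ⇒ step 1: DBDA ⇒ B·A·B·CD
    A ↦ CD
    B ↦ A
    D ↦ B
    C ↦ A  (constrained at step 1)

A->CD, B->A, C->A, D->B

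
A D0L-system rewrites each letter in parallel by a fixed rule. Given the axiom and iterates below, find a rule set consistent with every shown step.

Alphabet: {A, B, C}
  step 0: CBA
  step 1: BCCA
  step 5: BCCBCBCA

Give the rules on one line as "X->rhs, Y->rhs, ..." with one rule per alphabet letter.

A->CA, B->C, C->B

  step 0 ⇒ step 1: CBA ⇒ B·C·CA
    A ↦ CA
    B ↦ C
    C ↦ B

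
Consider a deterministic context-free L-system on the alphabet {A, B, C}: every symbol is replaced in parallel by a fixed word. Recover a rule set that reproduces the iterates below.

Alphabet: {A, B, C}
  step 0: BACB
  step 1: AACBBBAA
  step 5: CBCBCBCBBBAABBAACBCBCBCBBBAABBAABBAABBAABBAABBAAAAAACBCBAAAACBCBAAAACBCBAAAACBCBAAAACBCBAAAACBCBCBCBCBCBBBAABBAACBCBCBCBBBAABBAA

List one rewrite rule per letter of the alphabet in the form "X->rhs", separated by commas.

A->CB, B->AA, C->BB

  step 0 ⇒ step 1: BACB ⇒ AA·CB·BB·AA
    A ↦ CB
    B ↦ AA
    C ↦ BB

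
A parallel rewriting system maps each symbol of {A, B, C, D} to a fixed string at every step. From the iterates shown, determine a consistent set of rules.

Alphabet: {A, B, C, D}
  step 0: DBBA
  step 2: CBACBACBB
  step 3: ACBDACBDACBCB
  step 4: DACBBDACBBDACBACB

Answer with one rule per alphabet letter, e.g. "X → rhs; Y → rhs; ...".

  step 3 ⇒ step 4: ACBDACBDACBCB ⇒ D·A·CB·B·D·A·CB·B·D·A·CB·A·CB
    A ↦ D
    B ↦ CB
    C ↦ A
    D ↦ B

A->D, B->CB, C->A, D->B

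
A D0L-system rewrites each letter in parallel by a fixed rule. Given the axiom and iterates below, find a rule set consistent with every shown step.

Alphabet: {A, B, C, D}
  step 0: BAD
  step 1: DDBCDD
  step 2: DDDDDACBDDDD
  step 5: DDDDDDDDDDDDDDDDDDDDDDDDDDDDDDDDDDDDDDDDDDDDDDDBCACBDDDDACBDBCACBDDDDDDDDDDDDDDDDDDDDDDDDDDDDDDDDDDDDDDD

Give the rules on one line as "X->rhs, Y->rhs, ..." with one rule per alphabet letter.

A->DBC, B->D, C->ACB, D->DD

  step 1 ⇒ step 2: DDBCDD ⇒ DD·DD·D·ACB·DD·DD
    B ↦ D
    C ↦ ACB
    D ↦ DD
  step 0 ⇒ step 1: BAD ⇒ D·DBC·DD
    A ↦ DBC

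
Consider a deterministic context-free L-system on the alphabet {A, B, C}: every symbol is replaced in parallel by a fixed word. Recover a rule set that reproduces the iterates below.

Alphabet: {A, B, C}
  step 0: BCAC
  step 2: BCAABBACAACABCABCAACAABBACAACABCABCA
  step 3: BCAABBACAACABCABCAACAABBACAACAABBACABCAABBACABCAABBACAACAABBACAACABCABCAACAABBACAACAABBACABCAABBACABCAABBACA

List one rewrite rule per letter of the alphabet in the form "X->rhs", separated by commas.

  step 2 ⇒ step 3: BCAABBACAACABCABCAACAABBACAACABCABCA ⇒ BCA·ABB·ACA·ACA·BCA·BCA·ACA·ABB·ACA·ACA·ABB·ACA·BCA·ABB·ACA·BCA·ABB·ACA·ACA·ABB·ACA·ACA·BCA·BCA·ACA·ABB·ACA·ACA·ABB·ACA·BCA·ABB·ACA·BCA·ABB·ACA
    A ↦ ACA
    B ↦ BCA
    C ↦ ABB

A->ACA, B->BCA, C->ABB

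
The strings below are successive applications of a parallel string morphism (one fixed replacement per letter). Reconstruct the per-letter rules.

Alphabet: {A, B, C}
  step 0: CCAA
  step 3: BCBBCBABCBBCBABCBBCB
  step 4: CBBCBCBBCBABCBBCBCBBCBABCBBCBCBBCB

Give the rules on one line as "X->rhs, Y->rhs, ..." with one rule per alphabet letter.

  step 3 ⇒ step 4: BCBBCBABCBBCBABCBBCB ⇒ CB·B·CB·CB·B·CB·AB·CB·B·CB·CB·B·CB·AB·CB·B·CB·CB·B·CB
    A ↦ AB
    B ↦ CB
    C ↦ B

A->AB, B->CB, C->B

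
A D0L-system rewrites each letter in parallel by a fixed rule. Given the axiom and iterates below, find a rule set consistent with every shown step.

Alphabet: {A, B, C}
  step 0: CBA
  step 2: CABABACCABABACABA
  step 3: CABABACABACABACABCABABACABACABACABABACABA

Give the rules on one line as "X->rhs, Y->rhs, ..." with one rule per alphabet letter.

  step 2 ⇒ step 3: CABABACCABABACABA ⇒ CAB·ABA·C·ABA·C·ABA·CAB·CAB·ABA·C·ABA·C·ABA·CAB·ABA·C·ABA
    A ↦ ABA
    B ↦ C
    C ↦ CAB

A->ABA, B->C, C->CAB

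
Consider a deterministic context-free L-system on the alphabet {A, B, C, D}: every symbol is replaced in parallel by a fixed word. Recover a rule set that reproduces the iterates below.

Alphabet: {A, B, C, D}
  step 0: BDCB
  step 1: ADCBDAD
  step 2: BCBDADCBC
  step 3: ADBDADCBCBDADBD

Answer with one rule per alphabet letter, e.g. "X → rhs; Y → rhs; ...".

A->B, B->AD, C->BD, D->C

  step 2 ⇒ step 3: BCBDADCBC ⇒ AD·BD·AD·C·B·C·BD·AD·BD
    A ↦ B
    B ↦ AD
    C ↦ BD
    D ↦ C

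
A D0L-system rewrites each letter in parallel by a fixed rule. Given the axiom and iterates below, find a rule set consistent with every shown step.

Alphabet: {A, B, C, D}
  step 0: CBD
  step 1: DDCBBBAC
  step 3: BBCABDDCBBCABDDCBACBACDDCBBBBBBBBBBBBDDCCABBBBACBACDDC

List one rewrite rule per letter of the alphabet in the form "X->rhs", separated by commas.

A->CAB, B->BB, C->DDC, D->BAC

  step 0 ⇒ step 1: CBD ⇒ DDC·BB·BAC
    B ↦ BB
    C ↦ DDC
    D ↦ BAC
    A ↦ CAB  (constrained at step 1)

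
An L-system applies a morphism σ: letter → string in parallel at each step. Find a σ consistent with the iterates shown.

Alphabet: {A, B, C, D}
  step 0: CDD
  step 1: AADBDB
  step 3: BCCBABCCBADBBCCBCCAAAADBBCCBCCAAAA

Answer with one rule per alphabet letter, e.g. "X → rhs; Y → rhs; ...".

  step 0 ⇒ step 1: CDD ⇒ AA·DB·DB
    C ↦ AA
    D ↦ DB
    A ↦ BA  (constrained at step 1)
    B ↦ BCC  (constrained at step 1)

A->BA, B->BCC, C->AA, D->DB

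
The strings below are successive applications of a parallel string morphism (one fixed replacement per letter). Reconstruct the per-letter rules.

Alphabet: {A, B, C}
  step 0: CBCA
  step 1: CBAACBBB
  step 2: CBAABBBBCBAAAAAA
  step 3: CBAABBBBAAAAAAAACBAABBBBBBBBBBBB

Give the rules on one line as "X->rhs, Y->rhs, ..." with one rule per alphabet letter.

  step 2 ⇒ step 3: CBAABBBBCBAAAAAA ⇒ CB·AA·BB·BB·AA·AA·AA·AA·CB·AA·BB·BB·BB·BB·BB·BB
    A ↦ BB
    B ↦ AA
    C ↦ CB

A->BB, B->AA, C->CB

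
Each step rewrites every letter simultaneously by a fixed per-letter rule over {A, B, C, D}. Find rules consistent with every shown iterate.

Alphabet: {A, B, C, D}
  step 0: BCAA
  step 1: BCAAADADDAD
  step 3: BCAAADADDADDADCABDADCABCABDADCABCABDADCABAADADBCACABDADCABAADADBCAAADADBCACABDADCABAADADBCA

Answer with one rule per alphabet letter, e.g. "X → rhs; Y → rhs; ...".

A->DAD, B->BCA, C->AA, D->CAB

  step 0 ⇒ step 1: BCAA ⇒ BCA·AA·DAD·DAD
    A ↦ DAD
    B ↦ BCA
    C ↦ AA
    D ↦ CAB  (constrained at step 1)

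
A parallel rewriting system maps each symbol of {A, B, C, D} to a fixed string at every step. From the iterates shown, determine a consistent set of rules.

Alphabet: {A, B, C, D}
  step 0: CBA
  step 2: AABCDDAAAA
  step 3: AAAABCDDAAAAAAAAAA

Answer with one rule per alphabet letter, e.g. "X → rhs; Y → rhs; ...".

  step 2 ⇒ step 3: AABCDDAAAA ⇒ AA·AA·BC·DD·A·A·AA·AA·AA·AA
    A ↦ AA
    B ↦ BC
    C ↦ DD
    D ↦ A

A->AA, B->BC, C->DD, D->A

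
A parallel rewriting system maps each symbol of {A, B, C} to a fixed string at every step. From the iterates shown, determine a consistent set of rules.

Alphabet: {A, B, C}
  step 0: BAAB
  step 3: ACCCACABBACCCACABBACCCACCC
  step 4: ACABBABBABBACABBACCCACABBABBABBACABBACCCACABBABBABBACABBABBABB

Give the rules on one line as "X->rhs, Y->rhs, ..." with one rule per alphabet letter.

  step 3 ⇒ step 4: ACCCACABBACCCACABBACCCACCC ⇒ AC·ABB·ABB·ABB·AC·ABB·AC·C·C·AC·ABB·ABB·ABB·AC·ABB·AC·C·C·AC·ABB·ABB·ABB·AC·ABB·ABB·ABB
    A ↦ AC
    B ↦ C
    C ↦ ABB

A->AC, B->C, C->ABB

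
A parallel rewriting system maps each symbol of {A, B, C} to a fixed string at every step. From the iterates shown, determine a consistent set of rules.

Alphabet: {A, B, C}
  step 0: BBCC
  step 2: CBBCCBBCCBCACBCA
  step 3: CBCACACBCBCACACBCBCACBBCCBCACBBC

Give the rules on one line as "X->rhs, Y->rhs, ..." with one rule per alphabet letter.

  step 2 ⇒ step 3: CBBCCBBCCBCACBCA ⇒ CB·CA·CA·CB·CB·CA·CA·CB·CB·CA·CB·BC·CB·CA·CB·BC
    A ↦ BC
    B ↦ CA
    C ↦ CB

A->BC, B->CA, C->CB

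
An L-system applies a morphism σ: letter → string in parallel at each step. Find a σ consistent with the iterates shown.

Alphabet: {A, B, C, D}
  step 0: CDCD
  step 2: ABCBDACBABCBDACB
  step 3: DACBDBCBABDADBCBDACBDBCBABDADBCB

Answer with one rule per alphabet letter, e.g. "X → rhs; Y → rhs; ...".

  step 2 ⇒ step 3: ABCBDACBABCBDACB ⇒ DA·CB·DB·CB·AB·DA·DB·CB·DA·CB·DB·CB·AB·DA·DB·CB
    A ↦ DA
    B ↦ CB
    C ↦ DB
    D ↦ AB

A->DA, B->CB, C->DB, D->AB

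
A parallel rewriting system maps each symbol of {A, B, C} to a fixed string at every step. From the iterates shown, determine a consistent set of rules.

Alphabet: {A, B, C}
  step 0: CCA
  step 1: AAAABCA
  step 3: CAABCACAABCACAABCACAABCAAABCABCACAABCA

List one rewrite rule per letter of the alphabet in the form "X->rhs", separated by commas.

A->BCA, B->C, C->AA

  step 0 ⇒ step 1: CCA ⇒ AA·AA·BCA
    A ↦ BCA
    C ↦ AA
    B ↦ C  (constrained at step 1)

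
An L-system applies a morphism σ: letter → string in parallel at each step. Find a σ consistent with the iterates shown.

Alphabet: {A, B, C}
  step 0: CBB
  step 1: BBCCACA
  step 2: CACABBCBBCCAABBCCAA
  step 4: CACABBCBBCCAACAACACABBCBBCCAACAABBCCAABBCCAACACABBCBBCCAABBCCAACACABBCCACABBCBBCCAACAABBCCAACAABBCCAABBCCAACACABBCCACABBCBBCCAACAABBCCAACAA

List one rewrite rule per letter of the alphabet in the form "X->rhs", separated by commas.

  step 1 ⇒ step 2: BBCCACA ⇒ CA·CA·BBC·BBC·CAA·BBC·CAA
    A ↦ CAA
    B ↦ CA
    C ↦ BBC

A->CAA, B->CA, C->BBC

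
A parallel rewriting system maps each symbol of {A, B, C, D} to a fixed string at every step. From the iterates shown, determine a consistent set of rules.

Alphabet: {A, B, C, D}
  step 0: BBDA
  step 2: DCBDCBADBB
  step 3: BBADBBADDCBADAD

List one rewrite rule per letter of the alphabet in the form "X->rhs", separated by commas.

A->DC, B->AD, C->B, D->B

  step 2 ⇒ step 3: DCBDCBADBB ⇒ B·B·AD·B·B·AD·DC·B·AD·AD
    A ↦ DC
    B ↦ AD
    C ↦ B
    D ↦ B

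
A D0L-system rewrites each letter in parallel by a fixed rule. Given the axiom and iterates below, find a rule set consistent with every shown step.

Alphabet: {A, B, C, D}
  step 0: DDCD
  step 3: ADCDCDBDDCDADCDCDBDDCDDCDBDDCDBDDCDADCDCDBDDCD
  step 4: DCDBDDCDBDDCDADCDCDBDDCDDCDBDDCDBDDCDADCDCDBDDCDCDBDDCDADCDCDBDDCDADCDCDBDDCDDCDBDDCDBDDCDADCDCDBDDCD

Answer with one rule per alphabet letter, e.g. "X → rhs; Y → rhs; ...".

A->D, B->AD, C->BDD, D->CD

  step 3 ⇒ step 4: ADCDCDBDDCDADCDCDBDDCDDCDBDDCDBDDCDADCDCDBDDCD ⇒ D·CD·BDD·CD·BDD·CD·AD·CD·CD·BDD·CD·D·CD·BDD·CD·BDD·CD·AD·CD·CD·BDD·CD·CD·BDD·CD·AD·CD·CD·BDD·CD·AD·CD·CD·BDD·CD·D·CD·BDD·CD·BDD·CD·AD·CD·CD·BDD·CD
    A ↦ D
    B ↦ AD
    C ↦ BDD
    D ↦ CD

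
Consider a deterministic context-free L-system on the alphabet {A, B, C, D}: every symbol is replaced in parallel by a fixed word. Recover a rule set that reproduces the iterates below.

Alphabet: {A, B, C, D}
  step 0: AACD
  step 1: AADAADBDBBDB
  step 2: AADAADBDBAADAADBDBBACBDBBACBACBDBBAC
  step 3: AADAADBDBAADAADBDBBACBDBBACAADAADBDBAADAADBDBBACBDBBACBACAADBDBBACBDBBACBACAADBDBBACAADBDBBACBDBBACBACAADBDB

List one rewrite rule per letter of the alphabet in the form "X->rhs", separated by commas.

A->AAD, B->BAC, C->BDB, D->BDB

  step 2 ⇒ step 3: AADAADBDBAADAADBDBBACBDBBACBACBDBBAC ⇒ AAD·AAD·BDB·AAD·AAD·BDB·BAC·BDB·BAC·AAD·AAD·BDB·AAD·AAD·BDB·BAC·BDB·BAC·BAC·AAD·BDB·BAC·BDB·BAC·BAC·AAD·BDB·BAC·AAD·BDB·BAC·BDB·BAC·BAC·AAD·BDB
    A ↦ AAD
    B ↦ BAC
    C ↦ BDB
    D ↦ BDB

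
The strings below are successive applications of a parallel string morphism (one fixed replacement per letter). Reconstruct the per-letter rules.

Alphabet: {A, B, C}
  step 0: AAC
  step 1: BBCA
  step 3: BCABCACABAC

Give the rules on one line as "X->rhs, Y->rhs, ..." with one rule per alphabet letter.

A->B, B->AC, C->CA

  step 0 ⇒ step 1: AAC ⇒ B·B·CA
    A ↦ B
    C ↦ CA
    B ↦ AC  (constrained at step 1)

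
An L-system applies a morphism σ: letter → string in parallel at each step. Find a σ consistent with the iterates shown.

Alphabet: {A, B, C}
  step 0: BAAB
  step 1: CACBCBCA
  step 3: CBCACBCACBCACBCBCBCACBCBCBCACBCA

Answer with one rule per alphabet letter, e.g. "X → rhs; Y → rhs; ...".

  step 0 ⇒ step 1: BAAB ⇒ CA·CB·CB·CA
    A ↦ CB
    B ↦ CA
    C ↦ CB  (constrained at step 1)

A->CB, B->CA, C->CB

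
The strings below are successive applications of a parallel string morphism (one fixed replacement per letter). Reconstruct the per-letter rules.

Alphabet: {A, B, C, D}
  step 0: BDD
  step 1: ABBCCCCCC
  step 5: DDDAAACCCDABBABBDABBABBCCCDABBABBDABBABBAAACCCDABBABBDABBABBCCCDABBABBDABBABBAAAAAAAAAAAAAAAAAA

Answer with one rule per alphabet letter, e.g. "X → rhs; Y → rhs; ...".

A->D, B->ABB, C->A, D->CCC

  step 0 ⇒ step 1: BDD ⇒ ABB·CCC·CCC
    B ↦ ABB
    D ↦ CCC
    A ↦ D  (constrained at step 1)
    C ↦ A  (constrained at step 1)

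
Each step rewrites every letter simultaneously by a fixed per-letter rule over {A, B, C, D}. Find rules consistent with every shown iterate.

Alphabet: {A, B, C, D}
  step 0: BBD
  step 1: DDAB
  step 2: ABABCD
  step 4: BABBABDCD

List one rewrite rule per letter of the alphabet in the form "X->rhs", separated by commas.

A->C, B->D, C->B, D->AB

  step 1 ⇒ step 2: DDAB ⇒ AB·AB·C·D
    A ↦ C
    B ↦ D
    D ↦ AB
    C ↦ B  (constrained at step 2)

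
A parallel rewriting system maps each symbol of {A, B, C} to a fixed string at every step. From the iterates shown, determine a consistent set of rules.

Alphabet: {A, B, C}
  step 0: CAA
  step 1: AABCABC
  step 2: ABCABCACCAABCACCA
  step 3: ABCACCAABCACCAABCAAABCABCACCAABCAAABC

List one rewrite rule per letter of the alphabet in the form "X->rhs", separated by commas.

A->ABC, B->ACC, C->A

  step 2 ⇒ step 3: ABCABCACCAABCACCA ⇒ ABC·ACC·A·ABC·ACC·A·ABC·A·A·ABC·ABC·ACC·A·ABC·A·A·ABC
    A ↦ ABC
    B ↦ ACC
    C ↦ A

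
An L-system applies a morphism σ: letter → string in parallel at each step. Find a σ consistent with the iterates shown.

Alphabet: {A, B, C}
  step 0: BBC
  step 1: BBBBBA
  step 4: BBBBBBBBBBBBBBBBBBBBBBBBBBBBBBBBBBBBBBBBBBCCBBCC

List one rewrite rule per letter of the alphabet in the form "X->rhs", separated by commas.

A->CC, B->BB, C->BA

  step 0 ⇒ step 1: BBC ⇒ BB·BB·BA
    B ↦ BB
    C ↦ BA
    A ↦ CC  (constrained at step 1)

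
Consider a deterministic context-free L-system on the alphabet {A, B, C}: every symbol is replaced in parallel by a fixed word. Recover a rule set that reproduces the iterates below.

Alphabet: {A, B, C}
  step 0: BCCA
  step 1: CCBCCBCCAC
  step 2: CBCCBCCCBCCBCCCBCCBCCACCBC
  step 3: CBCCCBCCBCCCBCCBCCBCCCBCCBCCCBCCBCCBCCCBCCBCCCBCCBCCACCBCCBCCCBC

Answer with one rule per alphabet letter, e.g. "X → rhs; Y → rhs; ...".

A->CAC, B->C, C->CBC

  step 2 ⇒ step 3: CBCCBCCCBCCBCCCBCCBCCACCBC ⇒ CBC·C·CBC·CBC·C·CBC·CBC·CBC·C·CBC·CBC·C·CBC·CBC·CBC·C·CBC·CBC·C·CBC·CBC·CAC·CBC·CBC·C·CBC
    A ↦ CAC
    B ↦ C
    C ↦ CBC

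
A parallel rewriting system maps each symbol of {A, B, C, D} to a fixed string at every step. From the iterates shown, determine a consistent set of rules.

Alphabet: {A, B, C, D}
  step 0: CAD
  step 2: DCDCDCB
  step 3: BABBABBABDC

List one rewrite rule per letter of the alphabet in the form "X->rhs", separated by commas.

A->B, B->DC, C->B, D->BA

  step 2 ⇒ step 3: DCDCDCB ⇒ BA·B·BA·B·BA·B·DC
    B ↦ DC
    C ↦ B
    D ↦ BA
    A ↦ B  (constrained at step 0)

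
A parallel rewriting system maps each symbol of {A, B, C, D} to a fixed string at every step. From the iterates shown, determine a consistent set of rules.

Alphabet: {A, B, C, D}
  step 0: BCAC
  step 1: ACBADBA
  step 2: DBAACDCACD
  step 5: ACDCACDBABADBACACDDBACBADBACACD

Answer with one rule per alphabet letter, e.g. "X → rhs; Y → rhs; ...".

  step 1 ⇒ step 2: ACBADBA ⇒ D·BA·AC·D·C·AC·D
    A ↦ D
    B ↦ AC
    C ↦ BA
    D ↦ C

A->D, B->AC, C->BA, D->C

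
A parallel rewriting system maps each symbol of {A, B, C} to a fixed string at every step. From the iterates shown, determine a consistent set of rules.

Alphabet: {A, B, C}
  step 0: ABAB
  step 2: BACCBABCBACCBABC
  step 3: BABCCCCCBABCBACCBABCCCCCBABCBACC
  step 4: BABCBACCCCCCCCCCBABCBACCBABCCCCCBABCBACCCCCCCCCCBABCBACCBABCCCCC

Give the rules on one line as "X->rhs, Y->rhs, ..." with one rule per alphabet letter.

  step 3 ⇒ step 4: BABCCCCCBABCBACCBABCCCCCBABCBACC ⇒ BA·BC·BA·CC·CC·CC·CC·CC·BA·BC·BA·CC·BA·BC·CC·CC·BA·BC·BA·CC·CC·CC·CC·CC·BA·BC·BA·CC·BA·BC·CC·CC
    A ↦ BC
    B ↦ BA
    C ↦ CC

A->BC, B->BA, C->CC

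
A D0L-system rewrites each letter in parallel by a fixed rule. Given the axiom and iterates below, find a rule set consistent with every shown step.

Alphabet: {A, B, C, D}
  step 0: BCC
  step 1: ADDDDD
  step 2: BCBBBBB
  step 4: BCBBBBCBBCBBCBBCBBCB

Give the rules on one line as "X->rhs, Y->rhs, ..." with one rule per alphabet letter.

  step 1 ⇒ step 2: ADDDDD ⇒ BC·B·B·B·B·B
    A ↦ BC
    D ↦ B
  step 0 ⇒ step 1: BCC ⇒ AD·DD·DD
    B ↦ AD
  step 0 ⇒ step 1: BCC ⇒ AD·DD·DD
    C ↦ DD

A->BC, B->AD, C->DD, D->B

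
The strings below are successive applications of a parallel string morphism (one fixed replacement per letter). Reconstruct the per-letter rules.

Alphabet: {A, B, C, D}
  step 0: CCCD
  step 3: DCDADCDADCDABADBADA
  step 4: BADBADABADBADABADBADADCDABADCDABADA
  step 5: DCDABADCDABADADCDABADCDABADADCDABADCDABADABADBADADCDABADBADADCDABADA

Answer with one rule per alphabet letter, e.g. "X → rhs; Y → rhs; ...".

  step 4 ⇒ step 5: BADBADABADBADABADBADADCDABADCDABADA ⇒ DC·DA·BA·DC·DA·BA·DA·DC·DA·BA·DC·DA·BA·DA·DC·DA·BA·DC·DA·BA·DA·BA·D·BA·DA·DC·DA·BA·D·BA·DA·DC·DA·BA·DA
    A ↦ DA
    B ↦ DC
    C ↦ D
    D ↦ BA

A->DA, B->DC, C->D, D->BA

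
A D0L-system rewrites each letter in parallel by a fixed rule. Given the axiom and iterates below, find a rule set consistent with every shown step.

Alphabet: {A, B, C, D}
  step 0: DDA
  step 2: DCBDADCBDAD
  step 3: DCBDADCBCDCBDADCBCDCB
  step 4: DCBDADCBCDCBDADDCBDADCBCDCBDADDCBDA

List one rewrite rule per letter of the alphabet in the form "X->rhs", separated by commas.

A->C, B->A, C->D, D->DCB

  step 3 ⇒ step 4: DCBDADCBCDCBDADCBCDCB ⇒ DCB·D·A·DCB·C·DCB·D·A·D·DCB·D·A·DCB·C·DCB·D·A·D·DCB·D·A
    A ↦ C
    B ↦ A
    C ↦ D
    D ↦ DCB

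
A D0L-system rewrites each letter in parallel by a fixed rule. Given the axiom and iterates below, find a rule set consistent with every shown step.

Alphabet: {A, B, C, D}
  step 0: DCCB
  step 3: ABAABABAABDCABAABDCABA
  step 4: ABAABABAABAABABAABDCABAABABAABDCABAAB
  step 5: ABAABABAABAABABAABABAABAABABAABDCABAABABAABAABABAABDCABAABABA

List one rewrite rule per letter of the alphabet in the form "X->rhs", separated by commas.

  step 4 ⇒ step 5: ABAABABAABAABABAABDCABAABABAABDCABAAB ⇒ AB·A·AB·AB·A·AB·A·AB·AB·A·AB·AB·A·AB·A·AB·AB·A·AB·DC·AB·A·AB·AB·A·AB·A·AB·AB·A·AB·DC·AB·A·AB·AB·A
    A ↦ AB
    B ↦ A
    C ↦ DC
    D ↦ AB

A->AB, B->A, C->DC, D->AB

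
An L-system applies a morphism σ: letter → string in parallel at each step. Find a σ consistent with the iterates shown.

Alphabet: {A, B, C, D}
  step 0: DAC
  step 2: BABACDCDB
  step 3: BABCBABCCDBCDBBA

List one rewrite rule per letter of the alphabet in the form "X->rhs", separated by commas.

A->BC, B->BA, C->CD, D->B

  step 2 ⇒ step 3: BABACDCDB ⇒ BA·BC·BA·BC·CD·B·CD·B·BA
    A ↦ BC
    B ↦ BA
    C ↦ CD
    D ↦ B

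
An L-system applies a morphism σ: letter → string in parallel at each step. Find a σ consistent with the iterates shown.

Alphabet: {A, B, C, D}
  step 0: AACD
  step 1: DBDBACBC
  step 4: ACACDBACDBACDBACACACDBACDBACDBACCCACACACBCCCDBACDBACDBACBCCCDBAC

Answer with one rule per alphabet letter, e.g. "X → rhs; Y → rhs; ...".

  step 0 ⇒ step 1: AACD ⇒ DB·DB·AC·BC
    A ↦ DB
    C ↦ AC
    D ↦ BC
    B ↦ CC  (constrained at step 1)

A->DB, B->CC, C->AC, D->BC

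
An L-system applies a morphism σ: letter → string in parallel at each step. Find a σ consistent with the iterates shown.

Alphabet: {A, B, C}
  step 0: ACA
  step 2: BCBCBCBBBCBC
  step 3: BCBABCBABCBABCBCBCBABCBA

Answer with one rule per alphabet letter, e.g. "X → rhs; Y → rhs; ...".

A->BB, B->BC, C->BA

  step 2 ⇒ step 3: BCBCBCBBBCBC ⇒ BC·BA·BC·BA·BC·BA·BC·BC·BC·BA·BC·BA
    B ↦ BC
    C ↦ BA
    A ↦ BB  (constrained at step 0)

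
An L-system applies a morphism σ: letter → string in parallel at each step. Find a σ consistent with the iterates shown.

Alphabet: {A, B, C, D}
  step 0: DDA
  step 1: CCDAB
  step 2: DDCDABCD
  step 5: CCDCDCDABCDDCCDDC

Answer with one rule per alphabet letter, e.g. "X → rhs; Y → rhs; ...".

A->DAB, B->CD, C->D, D->C

  step 1 ⇒ step 2: CCDAB ⇒ D·D·C·DAB·CD
    A ↦ DAB
    B ↦ CD
    C ↦ D
    D ↦ C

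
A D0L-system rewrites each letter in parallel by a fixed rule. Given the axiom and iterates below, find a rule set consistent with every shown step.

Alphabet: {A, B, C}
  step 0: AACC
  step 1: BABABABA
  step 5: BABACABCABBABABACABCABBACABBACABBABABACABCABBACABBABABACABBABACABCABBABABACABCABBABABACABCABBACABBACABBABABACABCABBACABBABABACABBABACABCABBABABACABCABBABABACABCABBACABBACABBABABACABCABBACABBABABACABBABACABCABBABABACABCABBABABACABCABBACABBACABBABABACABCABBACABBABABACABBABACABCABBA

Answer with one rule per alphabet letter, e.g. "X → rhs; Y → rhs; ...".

  step 0 ⇒ step 1: AACC ⇒ BA·BA·BA·BA
    A ↦ BA
    C ↦ BA
    B ↦ CAB  (constrained at step 1)

A->BA, B->CAB, C->BA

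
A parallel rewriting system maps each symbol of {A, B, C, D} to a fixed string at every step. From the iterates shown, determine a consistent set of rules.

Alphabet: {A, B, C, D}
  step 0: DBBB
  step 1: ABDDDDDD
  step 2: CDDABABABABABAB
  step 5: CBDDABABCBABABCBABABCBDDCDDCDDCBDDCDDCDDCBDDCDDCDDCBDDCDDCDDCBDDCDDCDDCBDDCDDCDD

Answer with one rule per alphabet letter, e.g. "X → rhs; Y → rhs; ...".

  step 1 ⇒ step 2: ABDDDDDD ⇒ C·DD·AB·AB·AB·AB·AB·AB
    A ↦ C
    B ↦ DD
    D ↦ AB
    C ↦ CB  (constrained at step 2)

A->C, B->DD, C->CB, D->AB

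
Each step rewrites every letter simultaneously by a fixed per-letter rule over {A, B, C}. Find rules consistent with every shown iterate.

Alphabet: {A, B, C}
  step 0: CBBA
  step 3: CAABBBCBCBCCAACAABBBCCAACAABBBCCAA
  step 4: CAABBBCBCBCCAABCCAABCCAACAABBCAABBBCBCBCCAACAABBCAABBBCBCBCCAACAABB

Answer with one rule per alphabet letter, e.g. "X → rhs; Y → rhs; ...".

A->B, B->BC, C->CAA

  step 3 ⇒ step 4: CAABBBCBCBCCAACAABBBCCAACAABBBCCAA ⇒ CAA·B·B·BC·BC·BC·CAA·BC·CAA·BC·CAA·CAA·B·B·CAA·B·B·BC·BC·BC·CAA·CAA·B·B·CAA·B·B·BC·BC·BC·CAA·CAA·B·B
    A ↦ B
    B ↦ BC
    C ↦ CAA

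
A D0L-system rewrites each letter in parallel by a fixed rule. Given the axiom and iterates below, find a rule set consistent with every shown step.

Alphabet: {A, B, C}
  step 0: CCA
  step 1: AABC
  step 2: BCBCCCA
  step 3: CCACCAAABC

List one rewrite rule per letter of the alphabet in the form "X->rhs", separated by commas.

A->BC, B->CC, C->A

  step 2 ⇒ step 3: BCBCCCA ⇒ CC·A·CC·A·A·A·BC
    A ↦ BC
    B ↦ CC
    C ↦ A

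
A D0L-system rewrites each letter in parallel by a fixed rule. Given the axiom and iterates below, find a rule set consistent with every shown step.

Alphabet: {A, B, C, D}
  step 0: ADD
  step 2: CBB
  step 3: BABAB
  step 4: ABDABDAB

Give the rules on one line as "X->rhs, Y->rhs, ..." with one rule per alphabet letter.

  step 3 ⇒ step 4: BABAB ⇒ AB·D·AB·D·AB
    A ↦ D
    B ↦ AB
  step 2 ⇒ step 3: CBB ⇒ B·AB·AB
    C ↦ B
    D ↦ C  (constrained at step 0)

A->D, B->AB, C->B, D->C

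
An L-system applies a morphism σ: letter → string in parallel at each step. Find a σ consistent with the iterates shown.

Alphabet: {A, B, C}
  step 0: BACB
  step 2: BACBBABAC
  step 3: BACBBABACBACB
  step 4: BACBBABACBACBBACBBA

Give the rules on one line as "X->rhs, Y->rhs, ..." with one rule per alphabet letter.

  step 3 ⇒ step 4: BACBBABACBACB ⇒ BA·C·B·BA·BA·C·BA·C·B·BA·C·B·BA
    A ↦ C
    B ↦ BA
    C ↦ B

A->C, B->BA, C->B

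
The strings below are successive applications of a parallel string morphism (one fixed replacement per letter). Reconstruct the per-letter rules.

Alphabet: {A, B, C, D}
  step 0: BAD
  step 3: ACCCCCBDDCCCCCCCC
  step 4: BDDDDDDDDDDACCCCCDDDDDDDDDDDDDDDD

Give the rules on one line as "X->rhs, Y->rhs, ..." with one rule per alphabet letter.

A->B, B->AC, C->DD, D->CC

  step 3 ⇒ step 4: ACCCCCBDDCCCCCCCC ⇒ B·DD·DD·DD·DD·DD·AC·CC·CC·DD·DD·DD·DD·DD·DD·DD·DD
    A ↦ B
    B ↦ AC
    C ↦ DD
    D ↦ CC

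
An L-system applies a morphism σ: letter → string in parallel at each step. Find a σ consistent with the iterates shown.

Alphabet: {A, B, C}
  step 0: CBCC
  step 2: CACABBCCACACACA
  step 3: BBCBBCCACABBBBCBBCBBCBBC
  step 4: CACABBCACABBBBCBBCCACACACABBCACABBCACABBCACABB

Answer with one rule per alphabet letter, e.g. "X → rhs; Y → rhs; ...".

  step 3 ⇒ step 4: BBCBBCCACABBBBCBBCBBCBBC ⇒ CA·CA·BB·CA·CA·BB·BB·C·BB·C·CA·CA·CA·CA·BB·CA·CA·BB·CA·CA·BB·CA·CA·BB
    A ↦ C
    B ↦ CA
    C ↦ BB

A->C, B->CA, C->BB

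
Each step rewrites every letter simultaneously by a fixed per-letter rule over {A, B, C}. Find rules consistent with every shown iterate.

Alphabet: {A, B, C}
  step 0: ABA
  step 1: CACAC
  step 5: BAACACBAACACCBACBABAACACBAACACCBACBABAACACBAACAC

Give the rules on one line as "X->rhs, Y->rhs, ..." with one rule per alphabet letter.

  step 0 ⇒ step 1: ABA ⇒ C·ACA·C
    A ↦ C
    B ↦ ACA
    C ↦ BA  (constrained at step 1)

A->C, B->ACA, C->BA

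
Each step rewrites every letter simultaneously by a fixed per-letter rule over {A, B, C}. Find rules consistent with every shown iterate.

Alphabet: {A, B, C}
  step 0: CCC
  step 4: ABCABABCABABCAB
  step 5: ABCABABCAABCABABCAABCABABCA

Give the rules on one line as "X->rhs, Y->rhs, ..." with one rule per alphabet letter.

A->ABC, B->A, C->B

  step 4 ⇒ step 5: ABCABABCABABCAB ⇒ ABC·A·B·ABC·A·ABC·A·B·ABC·A·ABC·A·B·ABC·A
    A ↦ ABC
    B ↦ A
    C ↦ B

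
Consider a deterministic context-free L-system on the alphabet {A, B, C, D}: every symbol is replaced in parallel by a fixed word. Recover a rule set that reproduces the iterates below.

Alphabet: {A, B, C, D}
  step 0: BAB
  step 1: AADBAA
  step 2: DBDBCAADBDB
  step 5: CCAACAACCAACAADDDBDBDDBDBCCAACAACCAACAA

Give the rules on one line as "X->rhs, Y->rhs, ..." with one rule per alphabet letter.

A->DB, B->AA, C->D, D->C

  step 1 ⇒ step 2: AADBAA ⇒ DB·DB·C·AA·DB·DB
    A ↦ DB
    B ↦ AA
    D ↦ C
    C ↦ D  (constrained at step 2)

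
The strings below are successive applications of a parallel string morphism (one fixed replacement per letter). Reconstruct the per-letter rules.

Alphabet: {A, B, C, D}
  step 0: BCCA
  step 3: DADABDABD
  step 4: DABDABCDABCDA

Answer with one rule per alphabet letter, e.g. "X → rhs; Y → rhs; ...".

A->B, B->C, C->D, D->DA

  step 3 ⇒ step 4: DADABDABD ⇒ DA·B·DA·B·C·DA·B·C·DA
    A ↦ B
    B ↦ C
    D ↦ DA
    C ↦ D  (constrained at step 0)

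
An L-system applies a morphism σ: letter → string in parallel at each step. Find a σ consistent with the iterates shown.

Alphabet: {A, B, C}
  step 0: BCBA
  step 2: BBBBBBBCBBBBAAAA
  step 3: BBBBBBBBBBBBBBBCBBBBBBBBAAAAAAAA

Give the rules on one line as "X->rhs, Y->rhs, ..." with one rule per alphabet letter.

A->AA, B->BB, C->BC

  step 2 ⇒ step 3: BBBBBBBCBBBBAAAA ⇒ BB·BB·BB·BB·BB·BB·BB·BC·BB·BB·BB·BB·AA·AA·AA·AA
    A ↦ AA
    B ↦ BB
    C ↦ BC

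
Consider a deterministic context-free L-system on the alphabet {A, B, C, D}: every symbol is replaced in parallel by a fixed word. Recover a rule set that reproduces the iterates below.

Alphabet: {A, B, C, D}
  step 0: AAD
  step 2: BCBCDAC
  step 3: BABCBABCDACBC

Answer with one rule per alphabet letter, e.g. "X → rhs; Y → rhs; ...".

A->C, B->BA, C->BC, D->DA

  step 2 ⇒ step 3: BCBCDAC ⇒ BA·BC·BA·BC·DA·C·BC
    A ↦ C
    B ↦ BA
    C ↦ BC
    D ↦ DA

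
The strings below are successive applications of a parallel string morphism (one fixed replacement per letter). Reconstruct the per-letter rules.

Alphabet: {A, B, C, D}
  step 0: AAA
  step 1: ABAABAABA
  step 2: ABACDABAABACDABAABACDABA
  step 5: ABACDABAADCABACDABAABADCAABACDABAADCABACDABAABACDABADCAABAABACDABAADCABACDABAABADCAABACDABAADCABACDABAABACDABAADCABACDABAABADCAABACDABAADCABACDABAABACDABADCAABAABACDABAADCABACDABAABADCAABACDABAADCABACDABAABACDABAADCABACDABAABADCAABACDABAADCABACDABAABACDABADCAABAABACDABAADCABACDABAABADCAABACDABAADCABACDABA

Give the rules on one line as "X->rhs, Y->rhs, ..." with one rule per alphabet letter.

  step 1 ⇒ step 2: ABAABAABA ⇒ ABA·CD·ABA·ABA·CD·ABA·ABA·CD·ABA
    A ↦ ABA
    B ↦ CD
    C ↦ A  (constrained at step 2)
    D ↦ DC  (constrained at step 2)

A->ABA, B->CD, C->A, D->DC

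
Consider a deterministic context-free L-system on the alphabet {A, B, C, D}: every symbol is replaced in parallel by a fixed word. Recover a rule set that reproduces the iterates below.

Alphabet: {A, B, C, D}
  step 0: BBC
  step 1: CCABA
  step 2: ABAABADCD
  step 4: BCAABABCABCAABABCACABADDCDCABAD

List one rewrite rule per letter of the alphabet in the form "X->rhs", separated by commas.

A->D, B->C, C->ABA, D->BCA

  step 1 ⇒ step 2: CCABA ⇒ ABA·ABA·D·C·D
    A ↦ D
    B ↦ C
    C ↦ ABA
    D ↦ BCA  (constrained at step 2)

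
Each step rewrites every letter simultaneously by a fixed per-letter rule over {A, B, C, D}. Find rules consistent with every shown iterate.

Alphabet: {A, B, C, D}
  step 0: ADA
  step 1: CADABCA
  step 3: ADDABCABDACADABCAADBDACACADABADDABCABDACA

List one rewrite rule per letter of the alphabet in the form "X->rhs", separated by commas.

  step 0 ⇒ step 1: ADA ⇒ CA·DAB·CA
    A ↦ CA
    D ↦ DAB
    B ↦ AD  (constrained at step 1)
    C ↦ BDA  (constrained at step 1)

A->CA, B->AD, C->BDA, D->DAB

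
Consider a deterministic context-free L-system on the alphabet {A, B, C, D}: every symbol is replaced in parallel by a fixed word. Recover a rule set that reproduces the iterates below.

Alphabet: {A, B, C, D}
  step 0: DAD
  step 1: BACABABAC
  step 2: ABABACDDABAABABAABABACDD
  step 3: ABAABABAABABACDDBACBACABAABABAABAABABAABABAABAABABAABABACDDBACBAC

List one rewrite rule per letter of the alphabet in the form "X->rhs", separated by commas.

  step 2 ⇒ step 3: ABABACDDABAABABAABABACDD ⇒ ABA·AB·ABA·AB·ABA·CDD·BAC·BAC·ABA·AB·ABA·ABA·AB·ABA·AB·ABA·ABA·AB·ABA·AB·ABA·CDD·BAC·BAC
    A ↦ ABA
    B ↦ AB
    C ↦ CDD
    D ↦ BAC

A->ABA, B->AB, C->CDD, D->BAC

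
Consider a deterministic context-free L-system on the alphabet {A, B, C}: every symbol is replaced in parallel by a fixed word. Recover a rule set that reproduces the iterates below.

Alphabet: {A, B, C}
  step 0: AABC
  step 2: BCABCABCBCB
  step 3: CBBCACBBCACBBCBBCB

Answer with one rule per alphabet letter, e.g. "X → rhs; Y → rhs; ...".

A->CA, B->CB, C->B

  step 2 ⇒ step 3: BCABCABCBCB ⇒ CB·B·CA·CB·B·CA·CB·B·CB·B·CB
    A ↦ CA
    B ↦ CB
    C ↦ B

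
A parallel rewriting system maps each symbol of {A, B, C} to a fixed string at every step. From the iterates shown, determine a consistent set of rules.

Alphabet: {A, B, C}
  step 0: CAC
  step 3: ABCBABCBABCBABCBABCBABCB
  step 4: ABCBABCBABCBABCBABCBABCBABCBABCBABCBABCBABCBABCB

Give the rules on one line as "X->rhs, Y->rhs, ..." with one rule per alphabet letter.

A->AB, B->CB, C->AB

  step 3 ⇒ step 4: ABCBABCBABCBABCBABCBABCB ⇒ AB·CB·AB·CB·AB·CB·AB·CB·AB·CB·AB·CB·AB·CB·AB·CB·AB·CB·AB·CB·AB·CB·AB·CB
    A ↦ AB
    B ↦ CB
    C ↦ AB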